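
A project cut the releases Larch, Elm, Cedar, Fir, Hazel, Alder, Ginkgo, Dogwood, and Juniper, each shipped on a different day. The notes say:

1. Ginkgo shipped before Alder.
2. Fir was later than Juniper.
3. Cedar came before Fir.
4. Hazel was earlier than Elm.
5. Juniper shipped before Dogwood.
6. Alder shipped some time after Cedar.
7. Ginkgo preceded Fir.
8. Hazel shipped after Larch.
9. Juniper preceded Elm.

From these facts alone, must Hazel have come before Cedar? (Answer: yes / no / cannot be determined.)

cannot be determined

No chain of stated constraints runs from Hazel to Cedar, and none runs from Cedar to Hazel either.
So the relative order of Hazel and Cedar is not fixed by the given facts.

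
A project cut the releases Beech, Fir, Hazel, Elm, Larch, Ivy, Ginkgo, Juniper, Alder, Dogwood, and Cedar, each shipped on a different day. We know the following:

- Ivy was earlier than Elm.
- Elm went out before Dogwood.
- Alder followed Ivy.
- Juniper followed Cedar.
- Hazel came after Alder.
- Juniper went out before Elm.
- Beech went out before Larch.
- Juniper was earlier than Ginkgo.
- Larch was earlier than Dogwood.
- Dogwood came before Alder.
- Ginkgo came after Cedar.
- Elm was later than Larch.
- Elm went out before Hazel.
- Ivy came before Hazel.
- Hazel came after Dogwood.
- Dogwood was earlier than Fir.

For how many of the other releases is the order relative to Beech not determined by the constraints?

4

Forced after Beech: Alder, Dogwood, Elm, Fir, Hazel, and Larch.
That leaves Cedar, Ginkgo, Ivy, and Juniper with no forced order relative to Beech — 4.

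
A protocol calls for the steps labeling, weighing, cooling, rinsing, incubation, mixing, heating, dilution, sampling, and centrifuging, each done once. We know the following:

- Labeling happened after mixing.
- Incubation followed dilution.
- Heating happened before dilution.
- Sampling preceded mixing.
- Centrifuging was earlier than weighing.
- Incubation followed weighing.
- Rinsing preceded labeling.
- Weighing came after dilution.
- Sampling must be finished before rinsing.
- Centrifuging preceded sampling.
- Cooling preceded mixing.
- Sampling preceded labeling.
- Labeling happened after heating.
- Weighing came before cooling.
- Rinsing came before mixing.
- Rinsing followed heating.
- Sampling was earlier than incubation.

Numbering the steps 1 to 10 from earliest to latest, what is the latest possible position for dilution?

5

Dilution must come before cooling, incubation, labeling, mixing, and weighing — 5 steps forced after it.
Everything else can be placed before dilution in some valid order, so dilution can sit as late as position 10 − 5 = 5.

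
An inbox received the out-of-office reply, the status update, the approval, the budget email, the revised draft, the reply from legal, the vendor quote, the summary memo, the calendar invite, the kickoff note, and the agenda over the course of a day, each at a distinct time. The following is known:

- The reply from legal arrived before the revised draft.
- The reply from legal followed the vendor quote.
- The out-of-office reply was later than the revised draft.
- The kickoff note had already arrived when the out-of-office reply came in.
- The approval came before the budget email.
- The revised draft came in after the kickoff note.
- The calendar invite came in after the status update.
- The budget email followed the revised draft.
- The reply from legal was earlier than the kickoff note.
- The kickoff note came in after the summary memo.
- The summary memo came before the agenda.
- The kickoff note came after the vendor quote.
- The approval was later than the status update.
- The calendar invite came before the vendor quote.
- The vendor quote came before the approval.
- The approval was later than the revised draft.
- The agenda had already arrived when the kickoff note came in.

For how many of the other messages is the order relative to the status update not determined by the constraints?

Forced after the status update: the approval, the budget email, the calendar invite, the kickoff note, the out-of-office reply, the reply from legal, the revised draft, and the vendor quote.
That leaves the agenda and the summary memo with no forced order relative to the status update — 2.

2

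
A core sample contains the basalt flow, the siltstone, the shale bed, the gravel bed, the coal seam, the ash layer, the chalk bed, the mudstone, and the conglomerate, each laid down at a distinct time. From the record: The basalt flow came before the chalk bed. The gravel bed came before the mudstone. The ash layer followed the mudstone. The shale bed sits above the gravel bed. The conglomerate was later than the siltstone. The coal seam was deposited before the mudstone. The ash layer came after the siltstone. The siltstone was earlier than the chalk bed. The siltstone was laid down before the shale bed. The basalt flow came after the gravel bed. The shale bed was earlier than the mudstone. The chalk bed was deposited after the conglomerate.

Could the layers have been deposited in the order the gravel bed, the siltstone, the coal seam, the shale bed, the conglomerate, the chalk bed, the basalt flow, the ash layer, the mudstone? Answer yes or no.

The constraints require the basalt flow before the chalk bed, but in the proposed sequence the chalk bed appears ahead of the basalt flow. That one violation is enough.

no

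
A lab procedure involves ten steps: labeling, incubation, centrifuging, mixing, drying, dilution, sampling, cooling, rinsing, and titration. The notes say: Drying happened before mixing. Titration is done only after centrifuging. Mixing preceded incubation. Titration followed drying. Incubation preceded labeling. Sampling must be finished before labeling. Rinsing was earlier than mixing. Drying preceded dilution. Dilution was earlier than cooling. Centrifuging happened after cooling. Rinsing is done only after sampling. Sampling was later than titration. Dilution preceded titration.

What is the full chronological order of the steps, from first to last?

drying, dilution, cooling, centrifuging, titration, sampling, rinsing, mixing, incubation, labeling

The constraints fix every adjacent pair, so only one ordering works:
drying → dilution → cooling → centrifuging → titration → sampling → rinsing → mixing → incubation → labeling.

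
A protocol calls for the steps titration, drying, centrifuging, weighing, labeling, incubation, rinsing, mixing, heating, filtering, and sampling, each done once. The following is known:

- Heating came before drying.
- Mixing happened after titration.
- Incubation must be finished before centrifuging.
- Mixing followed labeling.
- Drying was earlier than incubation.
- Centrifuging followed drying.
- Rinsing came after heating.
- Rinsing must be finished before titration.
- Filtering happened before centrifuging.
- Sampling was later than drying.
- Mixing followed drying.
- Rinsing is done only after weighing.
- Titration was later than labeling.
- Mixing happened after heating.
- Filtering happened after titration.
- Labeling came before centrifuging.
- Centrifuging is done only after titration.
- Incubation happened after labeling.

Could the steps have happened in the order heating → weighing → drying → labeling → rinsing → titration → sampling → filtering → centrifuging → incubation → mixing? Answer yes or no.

The constraints require incubation before centrifuging, but in the proposed sequence centrifuging appears ahead of incubation. That one violation is enough.

no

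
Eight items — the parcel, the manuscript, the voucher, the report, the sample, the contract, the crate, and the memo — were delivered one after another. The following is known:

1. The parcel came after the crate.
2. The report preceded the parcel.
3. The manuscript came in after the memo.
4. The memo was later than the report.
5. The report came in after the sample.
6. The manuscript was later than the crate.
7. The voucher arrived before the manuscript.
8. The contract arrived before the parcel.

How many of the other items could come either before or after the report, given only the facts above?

Forced before the report: the sample; forced after the report: the manuscript, the memo, and the parcel.
That leaves the contract, the crate, and the voucher with no forced order relative to the report — 3.

3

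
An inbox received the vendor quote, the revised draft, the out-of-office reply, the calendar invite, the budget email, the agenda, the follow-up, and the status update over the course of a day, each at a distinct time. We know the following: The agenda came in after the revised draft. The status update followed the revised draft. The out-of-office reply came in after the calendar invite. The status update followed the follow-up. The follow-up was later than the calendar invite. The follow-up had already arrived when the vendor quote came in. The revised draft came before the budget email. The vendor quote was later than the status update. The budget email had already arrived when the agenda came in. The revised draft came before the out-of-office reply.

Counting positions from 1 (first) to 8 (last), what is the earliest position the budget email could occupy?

2

The revised draft must come before the budget email — 1 forced predecessor.
Nothing else is forced ahead of the budget email, so its earliest slot is position 1 + 1 = 2.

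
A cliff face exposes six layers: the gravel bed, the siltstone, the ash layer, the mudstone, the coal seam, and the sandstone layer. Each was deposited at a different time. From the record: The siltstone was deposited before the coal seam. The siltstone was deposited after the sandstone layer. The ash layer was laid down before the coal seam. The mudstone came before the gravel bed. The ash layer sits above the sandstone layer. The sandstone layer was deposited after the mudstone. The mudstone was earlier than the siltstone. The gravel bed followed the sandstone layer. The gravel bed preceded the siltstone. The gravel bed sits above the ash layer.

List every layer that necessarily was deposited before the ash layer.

the mudstone, the sandstone layer

Directly stated before the ash layer: the sandstone layer.
The mudstone reaches the ash layer via the mudstone → the sandstone layer → the ash layer.
No chain forces the gravel bed (or any of the others) ahead of the ash layer.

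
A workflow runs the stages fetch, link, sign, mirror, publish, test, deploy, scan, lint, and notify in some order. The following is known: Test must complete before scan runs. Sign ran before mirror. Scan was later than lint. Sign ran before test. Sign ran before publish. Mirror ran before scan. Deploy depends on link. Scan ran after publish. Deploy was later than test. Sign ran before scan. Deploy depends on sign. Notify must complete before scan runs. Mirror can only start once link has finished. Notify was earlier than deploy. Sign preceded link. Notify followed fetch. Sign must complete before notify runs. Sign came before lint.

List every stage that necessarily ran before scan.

Directly stated before scan: lint, mirror, notify, publish, sign, and test.
Fetch reaches scan via fetch → notify → scan.
Link reaches scan via link → mirror → scan.
No chain forces deploy ahead of scan.

fetch, link, lint, mirror, notify, publish, sign, test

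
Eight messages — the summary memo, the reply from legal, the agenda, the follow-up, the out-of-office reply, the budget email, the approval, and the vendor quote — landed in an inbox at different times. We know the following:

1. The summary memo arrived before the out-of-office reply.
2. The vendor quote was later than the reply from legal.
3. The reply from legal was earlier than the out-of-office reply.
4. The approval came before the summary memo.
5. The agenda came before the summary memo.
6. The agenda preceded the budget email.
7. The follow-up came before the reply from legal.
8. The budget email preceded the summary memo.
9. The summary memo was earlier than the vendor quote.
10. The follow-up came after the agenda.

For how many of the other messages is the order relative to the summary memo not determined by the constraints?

Forced before the summary memo: the agenda, the approval, and the budget email; forced after the summary memo: the out-of-office reply and the vendor quote.
That leaves the follow-up and the reply from legal with no forced order relative to the summary memo — 2.

2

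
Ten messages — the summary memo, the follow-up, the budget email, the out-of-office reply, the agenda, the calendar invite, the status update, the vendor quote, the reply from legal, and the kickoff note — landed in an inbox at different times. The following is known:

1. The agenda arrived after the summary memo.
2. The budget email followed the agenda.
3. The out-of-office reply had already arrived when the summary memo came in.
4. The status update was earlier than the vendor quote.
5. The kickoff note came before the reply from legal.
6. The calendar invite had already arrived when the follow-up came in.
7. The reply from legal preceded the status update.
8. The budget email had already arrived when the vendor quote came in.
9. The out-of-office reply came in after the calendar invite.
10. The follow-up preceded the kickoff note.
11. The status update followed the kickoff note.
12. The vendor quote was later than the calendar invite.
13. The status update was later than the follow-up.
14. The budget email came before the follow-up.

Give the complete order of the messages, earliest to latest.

the calendar invite, the out-of-office reply, the summary memo, the agenda, the budget email, the follow-up, the kickoff note, the reply from legal, the status update, the vendor quote

The constraints fix every adjacent pair, so only one ordering works:
the calendar invite → the out-of-office reply → the summary memo → the agenda → the budget email → the follow-up → the kickoff note → the reply from legal → the status update → the vendor quote.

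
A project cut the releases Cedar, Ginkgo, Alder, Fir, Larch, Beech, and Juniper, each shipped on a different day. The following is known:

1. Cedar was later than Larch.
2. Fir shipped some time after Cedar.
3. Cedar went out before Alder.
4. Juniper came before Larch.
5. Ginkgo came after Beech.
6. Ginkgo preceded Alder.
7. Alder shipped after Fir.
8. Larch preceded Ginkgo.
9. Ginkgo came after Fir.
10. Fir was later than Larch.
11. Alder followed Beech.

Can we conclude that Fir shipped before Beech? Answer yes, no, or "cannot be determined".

cannot be determined

No chain of stated constraints runs from Fir to Beech, and none runs from Beech to Fir either.
So the relative order of Fir and Beech is not fixed by the given facts.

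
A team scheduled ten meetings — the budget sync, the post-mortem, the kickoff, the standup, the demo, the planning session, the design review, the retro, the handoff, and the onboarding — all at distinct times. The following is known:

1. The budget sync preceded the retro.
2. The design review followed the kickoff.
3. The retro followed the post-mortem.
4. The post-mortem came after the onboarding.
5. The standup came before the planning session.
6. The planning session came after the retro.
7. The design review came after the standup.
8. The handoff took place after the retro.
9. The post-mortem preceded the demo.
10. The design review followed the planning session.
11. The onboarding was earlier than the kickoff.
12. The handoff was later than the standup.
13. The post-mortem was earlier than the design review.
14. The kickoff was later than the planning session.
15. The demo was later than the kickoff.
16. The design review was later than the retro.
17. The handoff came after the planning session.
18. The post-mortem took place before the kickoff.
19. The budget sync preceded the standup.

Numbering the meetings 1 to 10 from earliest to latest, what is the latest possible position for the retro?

The retro must come before the demo, the design review, the handoff, the kickoff, and the planning session — 5 meetings forced after it.
Everything else can be placed before the retro in some valid order, so the retro can sit as late as position 10 − 5 = 5.

5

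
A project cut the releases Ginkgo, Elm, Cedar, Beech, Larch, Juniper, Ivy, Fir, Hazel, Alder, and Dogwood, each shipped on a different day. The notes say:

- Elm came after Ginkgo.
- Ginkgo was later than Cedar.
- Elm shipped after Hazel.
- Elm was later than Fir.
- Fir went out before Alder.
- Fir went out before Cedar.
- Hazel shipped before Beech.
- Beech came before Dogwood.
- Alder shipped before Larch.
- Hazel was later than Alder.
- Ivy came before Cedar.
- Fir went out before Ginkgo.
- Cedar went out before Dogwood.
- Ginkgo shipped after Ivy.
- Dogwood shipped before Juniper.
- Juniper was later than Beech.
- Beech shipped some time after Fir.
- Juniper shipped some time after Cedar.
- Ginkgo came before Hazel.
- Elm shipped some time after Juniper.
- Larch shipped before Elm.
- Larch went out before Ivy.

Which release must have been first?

Fir

Fir has a chain of constraints placing it before every other release, so Fir must be first.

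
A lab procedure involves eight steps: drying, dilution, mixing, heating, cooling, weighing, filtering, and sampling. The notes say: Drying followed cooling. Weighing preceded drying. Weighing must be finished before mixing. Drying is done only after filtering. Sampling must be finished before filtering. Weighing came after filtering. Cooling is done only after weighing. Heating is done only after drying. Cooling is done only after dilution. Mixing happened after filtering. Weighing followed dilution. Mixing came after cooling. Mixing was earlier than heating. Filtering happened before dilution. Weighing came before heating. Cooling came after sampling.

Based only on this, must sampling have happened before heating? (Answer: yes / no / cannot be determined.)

Chain the constraints: sampling → cooling → drying → heating. Each link is directly stated, so sampling comes before heating.

yes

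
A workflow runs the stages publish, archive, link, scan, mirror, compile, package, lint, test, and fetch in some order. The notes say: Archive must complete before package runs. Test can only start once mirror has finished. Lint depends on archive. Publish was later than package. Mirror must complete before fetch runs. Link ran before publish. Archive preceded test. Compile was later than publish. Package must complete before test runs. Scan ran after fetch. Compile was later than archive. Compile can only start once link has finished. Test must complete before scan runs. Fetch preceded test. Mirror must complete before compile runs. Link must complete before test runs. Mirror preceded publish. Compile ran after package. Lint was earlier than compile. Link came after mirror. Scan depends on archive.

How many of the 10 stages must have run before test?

Directly stated before test: archive, fetch, link, mirror, and package.
That's archive, fetch, link, mirror, and package — 5 in all.

5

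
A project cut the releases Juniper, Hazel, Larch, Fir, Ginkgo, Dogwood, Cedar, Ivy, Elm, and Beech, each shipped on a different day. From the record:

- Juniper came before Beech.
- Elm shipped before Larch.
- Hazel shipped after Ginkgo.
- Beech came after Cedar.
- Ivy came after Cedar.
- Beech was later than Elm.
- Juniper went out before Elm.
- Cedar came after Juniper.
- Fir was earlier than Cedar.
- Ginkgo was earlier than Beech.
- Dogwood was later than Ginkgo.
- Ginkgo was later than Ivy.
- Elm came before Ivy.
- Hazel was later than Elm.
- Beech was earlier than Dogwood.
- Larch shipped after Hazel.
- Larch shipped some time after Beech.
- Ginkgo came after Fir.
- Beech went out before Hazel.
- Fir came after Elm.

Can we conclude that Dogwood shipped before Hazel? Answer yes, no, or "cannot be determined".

No chain of stated constraints runs from Dogwood to Hazel, and none runs from Hazel to Dogwood either.
So the relative order of Dogwood and Hazel is not fixed by the given facts.

cannot be determined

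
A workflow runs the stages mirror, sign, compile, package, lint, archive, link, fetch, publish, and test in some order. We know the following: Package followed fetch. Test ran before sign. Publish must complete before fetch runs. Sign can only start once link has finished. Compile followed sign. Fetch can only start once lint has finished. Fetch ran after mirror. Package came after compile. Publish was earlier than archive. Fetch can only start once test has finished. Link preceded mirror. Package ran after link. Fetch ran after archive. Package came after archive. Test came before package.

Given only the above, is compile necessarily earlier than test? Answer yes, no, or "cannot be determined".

no

Tracing the constraints gives test → sign → compile, so test must come before compile.
That means compile cannot be before test.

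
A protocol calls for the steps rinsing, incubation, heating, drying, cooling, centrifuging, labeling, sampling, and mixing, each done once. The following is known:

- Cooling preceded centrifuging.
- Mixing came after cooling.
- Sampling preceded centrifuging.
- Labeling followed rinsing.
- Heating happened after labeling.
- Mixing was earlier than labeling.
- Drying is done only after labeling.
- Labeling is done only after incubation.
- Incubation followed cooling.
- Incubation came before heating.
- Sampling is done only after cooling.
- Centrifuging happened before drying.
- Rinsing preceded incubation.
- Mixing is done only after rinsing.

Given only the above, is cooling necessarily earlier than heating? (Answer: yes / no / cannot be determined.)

yes

Chain the constraints: cooling → incubation → heating. Each link is directly stated, so cooling comes before heating.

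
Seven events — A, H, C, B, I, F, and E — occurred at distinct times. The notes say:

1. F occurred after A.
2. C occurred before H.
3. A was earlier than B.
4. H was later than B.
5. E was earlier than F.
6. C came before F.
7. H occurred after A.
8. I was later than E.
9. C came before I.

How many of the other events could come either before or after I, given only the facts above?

Forced before I: C and E.
That leaves A, B, F, and H with no forced order relative to I — 4.

4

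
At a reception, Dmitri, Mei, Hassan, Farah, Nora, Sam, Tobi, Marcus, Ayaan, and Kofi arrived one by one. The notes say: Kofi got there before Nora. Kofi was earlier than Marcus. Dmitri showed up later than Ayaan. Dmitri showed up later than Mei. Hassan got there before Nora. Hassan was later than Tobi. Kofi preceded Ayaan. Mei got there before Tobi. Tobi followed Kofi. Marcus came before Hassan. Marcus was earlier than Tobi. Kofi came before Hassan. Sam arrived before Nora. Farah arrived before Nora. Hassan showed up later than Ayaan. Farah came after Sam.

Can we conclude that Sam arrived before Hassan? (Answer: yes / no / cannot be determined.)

cannot be determined

No chain of stated constraints runs from Sam to Hassan, and none runs from Hassan to Sam either.
So the relative order of Sam and Hassan is not fixed by the given facts.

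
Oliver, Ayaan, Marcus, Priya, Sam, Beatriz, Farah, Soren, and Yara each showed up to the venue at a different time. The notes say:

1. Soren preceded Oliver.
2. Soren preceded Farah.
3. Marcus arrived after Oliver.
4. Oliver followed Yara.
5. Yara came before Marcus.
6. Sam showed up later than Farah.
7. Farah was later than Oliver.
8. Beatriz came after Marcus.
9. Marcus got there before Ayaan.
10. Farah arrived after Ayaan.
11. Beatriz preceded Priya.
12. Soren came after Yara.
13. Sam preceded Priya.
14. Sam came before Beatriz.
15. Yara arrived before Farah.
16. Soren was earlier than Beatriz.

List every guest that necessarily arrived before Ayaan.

Directly stated before Ayaan: Marcus.
Oliver reaches Ayaan via Oliver → Marcus → Ayaan.
Soren reaches Ayaan via Soren → Oliver → Marcus → Ayaan.
Yara reaches Ayaan via Yara → Marcus → Ayaan.
No chain forces Sam (or any of the others) ahead of Ayaan.

Marcus, Oliver, Soren, Yara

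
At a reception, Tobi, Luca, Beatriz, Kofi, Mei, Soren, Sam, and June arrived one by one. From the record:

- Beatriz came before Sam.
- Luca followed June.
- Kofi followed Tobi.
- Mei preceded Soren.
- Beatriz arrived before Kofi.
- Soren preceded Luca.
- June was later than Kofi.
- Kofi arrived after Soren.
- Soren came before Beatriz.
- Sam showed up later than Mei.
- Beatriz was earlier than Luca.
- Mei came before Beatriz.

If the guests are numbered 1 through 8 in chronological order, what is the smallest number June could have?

6

Beatriz, Kofi, Mei, Soren, and Tobi must all come before June — 5 forced predecessors.
Nothing else is forced ahead of June, so their earliest slot is position 5 + 1 = 6.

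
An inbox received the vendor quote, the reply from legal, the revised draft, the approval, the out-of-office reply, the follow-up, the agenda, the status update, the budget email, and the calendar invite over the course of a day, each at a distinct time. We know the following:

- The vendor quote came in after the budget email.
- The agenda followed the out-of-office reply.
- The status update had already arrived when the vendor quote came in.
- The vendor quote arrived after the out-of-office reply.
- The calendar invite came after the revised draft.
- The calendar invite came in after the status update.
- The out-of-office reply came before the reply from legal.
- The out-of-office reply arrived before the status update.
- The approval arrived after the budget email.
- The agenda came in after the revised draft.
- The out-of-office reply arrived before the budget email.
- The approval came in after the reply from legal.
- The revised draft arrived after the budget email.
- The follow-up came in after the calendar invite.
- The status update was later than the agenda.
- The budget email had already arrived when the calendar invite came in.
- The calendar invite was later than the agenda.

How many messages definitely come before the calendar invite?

Directly stated before the calendar invite: the agenda, the budget email, the revised draft, and the status update.
The out-of-office reply reaches the calendar invite via the out-of-office reply → the agenda → the calendar invite.
That's the agenda, the budget email, the out-of-office reply, the revised draft, and the status update — 5 in all.

5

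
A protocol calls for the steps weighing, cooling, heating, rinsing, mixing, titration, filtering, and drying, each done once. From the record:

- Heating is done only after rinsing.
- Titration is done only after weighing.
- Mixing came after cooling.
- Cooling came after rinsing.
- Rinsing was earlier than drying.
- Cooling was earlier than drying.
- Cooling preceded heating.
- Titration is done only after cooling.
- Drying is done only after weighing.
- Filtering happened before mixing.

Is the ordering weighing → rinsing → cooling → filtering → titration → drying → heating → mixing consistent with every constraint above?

yes

Check each stated constraint against the proposed order — e.g. rinsing is ahead of heating; weighing is ahead of drying. Every pair is in the required order; nothing is violated.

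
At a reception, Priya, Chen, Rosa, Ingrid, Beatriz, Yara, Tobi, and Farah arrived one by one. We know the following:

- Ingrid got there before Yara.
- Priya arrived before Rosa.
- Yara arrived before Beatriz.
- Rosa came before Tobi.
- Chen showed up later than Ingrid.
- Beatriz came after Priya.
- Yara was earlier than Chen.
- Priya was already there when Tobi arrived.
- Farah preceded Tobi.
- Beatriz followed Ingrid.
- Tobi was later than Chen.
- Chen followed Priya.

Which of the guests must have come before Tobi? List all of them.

Chen, Farah, Ingrid, Priya, Rosa, Yara

Directly stated before Tobi: Chen, Farah, Priya, and Rosa.
Ingrid reaches Tobi via Ingrid → Chen → Tobi.
Yara reaches Tobi via Yara → Chen → Tobi.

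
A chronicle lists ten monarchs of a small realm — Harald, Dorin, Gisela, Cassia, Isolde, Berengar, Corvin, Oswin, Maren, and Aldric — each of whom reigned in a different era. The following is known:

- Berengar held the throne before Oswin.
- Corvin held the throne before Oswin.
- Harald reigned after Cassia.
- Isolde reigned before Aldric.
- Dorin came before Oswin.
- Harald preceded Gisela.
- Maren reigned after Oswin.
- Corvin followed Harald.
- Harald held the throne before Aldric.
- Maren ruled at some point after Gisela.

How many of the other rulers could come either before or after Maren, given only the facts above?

2

Forced before Maren: Berengar, Cassia, Corvin, Dorin, Gisela, Harald, and Oswin.
That leaves Aldric and Isolde with no forced order relative to Maren — 2.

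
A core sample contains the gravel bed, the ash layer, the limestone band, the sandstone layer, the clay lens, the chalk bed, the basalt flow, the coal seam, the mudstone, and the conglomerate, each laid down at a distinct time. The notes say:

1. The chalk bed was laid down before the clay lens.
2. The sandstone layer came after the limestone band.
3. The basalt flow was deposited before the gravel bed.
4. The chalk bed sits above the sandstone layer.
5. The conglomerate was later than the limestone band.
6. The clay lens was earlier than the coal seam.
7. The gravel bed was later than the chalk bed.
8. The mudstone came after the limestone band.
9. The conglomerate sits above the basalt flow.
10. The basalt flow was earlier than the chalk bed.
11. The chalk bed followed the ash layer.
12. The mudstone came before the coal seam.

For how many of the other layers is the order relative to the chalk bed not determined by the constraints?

Forced before the chalk bed: the ash layer, the basalt flow, the limestone band, and the sandstone layer; forced after the chalk bed: the clay lens, the coal seam, and the gravel bed.
That leaves the conglomerate and the mudstone with no forced order relative to the chalk bed — 2.

2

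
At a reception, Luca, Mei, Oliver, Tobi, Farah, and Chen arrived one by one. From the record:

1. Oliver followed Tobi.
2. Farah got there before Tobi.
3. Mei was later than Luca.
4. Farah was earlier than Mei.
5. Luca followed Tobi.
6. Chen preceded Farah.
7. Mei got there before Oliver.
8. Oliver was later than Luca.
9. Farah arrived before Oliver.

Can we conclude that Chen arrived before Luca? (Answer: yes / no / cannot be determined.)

yes

Chain the constraints: Chen → Farah → Tobi → Luca. Each link is directly stated, so Chen comes before Luca.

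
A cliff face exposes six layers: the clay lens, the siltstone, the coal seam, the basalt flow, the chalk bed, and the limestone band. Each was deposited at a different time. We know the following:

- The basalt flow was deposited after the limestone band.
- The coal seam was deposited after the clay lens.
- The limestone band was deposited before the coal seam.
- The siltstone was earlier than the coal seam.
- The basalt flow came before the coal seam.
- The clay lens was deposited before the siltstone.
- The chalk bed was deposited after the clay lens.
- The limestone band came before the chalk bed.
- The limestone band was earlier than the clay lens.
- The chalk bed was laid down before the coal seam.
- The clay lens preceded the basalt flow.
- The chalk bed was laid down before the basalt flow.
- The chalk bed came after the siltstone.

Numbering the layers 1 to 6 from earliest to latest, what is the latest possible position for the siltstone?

The siltstone must come before the basalt flow, the chalk bed, and the coal seam — 3 layers forced after it.
Everything else can be placed before the siltstone in some valid order, so the siltstone can sit as late as position 6 − 3 = 3.

3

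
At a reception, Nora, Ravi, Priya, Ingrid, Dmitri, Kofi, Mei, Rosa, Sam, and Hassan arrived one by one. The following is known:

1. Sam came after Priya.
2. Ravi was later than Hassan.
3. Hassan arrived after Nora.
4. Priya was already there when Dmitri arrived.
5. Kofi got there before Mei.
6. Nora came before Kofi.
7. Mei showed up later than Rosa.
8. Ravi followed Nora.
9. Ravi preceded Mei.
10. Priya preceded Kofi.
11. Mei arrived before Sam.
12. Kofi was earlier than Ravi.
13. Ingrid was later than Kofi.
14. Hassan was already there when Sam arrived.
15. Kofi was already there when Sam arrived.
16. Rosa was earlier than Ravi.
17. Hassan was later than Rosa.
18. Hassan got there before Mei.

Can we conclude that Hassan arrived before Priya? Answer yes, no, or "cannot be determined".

cannot be determined

No chain of stated constraints runs from Hassan to Priya, and none runs from Priya to Hassan either.
So the relative order of Hassan and Priya is not fixed by the given facts.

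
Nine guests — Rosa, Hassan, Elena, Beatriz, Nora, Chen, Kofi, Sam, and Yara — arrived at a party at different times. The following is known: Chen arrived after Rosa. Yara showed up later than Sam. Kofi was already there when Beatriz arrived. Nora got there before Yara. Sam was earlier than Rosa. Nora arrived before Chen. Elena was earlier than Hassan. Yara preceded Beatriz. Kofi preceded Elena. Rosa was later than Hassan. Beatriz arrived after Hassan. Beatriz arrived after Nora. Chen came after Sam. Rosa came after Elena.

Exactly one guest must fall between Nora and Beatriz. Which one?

Tracing the constraints gives Nora → Yara → Beatriz, so Yara sits after Nora and before Beatriz.
No other guest is forced both after Nora and before Beatriz.

Yara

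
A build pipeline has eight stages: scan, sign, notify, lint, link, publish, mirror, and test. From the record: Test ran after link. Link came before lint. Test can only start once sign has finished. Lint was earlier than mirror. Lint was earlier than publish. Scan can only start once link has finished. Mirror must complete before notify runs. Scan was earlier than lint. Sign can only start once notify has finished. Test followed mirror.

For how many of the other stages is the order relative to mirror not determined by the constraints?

1

Forced before mirror: link, lint, and scan; forced after mirror: notify, sign, and test.
That leaves publish with no forced order relative to mirror — 1.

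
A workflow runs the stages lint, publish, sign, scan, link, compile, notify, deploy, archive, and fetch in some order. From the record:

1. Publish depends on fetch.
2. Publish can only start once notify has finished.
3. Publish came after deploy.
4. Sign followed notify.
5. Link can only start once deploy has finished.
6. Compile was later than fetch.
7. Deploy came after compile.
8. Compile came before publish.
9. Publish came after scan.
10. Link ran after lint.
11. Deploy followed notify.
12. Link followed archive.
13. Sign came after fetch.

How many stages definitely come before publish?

Directly stated before publish: compile, deploy, fetch, notify, and scan.
No chain forces lint (or any of the others) ahead of publish.
That's compile, deploy, fetch, notify, and scan — 5 in all.

5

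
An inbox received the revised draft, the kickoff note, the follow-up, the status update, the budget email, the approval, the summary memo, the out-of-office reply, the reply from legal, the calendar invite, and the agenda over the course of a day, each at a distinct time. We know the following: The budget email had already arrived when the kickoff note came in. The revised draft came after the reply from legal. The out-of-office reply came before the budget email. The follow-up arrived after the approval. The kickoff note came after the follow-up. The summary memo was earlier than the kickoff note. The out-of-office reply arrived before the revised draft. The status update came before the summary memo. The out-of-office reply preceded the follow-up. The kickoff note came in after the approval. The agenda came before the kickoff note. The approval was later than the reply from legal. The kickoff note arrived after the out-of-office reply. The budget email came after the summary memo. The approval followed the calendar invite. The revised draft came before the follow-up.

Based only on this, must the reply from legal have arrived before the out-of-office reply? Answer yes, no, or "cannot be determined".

No chain of stated constraints runs from the reply from legal to the out-of-office reply, and none runs from the out-of-office reply to the reply from legal either.
So the relative order of the reply from legal and the out-of-office reply is not fixed by the given facts.

cannot be determined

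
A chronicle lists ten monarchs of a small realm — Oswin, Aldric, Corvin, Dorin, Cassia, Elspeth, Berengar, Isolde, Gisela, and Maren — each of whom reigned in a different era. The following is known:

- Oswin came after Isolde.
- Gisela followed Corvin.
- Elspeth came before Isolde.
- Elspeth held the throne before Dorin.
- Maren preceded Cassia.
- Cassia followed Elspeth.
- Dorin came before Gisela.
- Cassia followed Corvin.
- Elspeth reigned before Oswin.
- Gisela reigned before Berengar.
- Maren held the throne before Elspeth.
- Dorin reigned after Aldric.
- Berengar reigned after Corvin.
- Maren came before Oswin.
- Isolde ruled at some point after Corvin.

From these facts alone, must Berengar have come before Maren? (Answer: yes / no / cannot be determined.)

Tracing the constraints gives Maren → Elspeth → Dorin → Gisela → Berengar, so Maren must come before Berengar.
That means Berengar cannot be before Maren.

no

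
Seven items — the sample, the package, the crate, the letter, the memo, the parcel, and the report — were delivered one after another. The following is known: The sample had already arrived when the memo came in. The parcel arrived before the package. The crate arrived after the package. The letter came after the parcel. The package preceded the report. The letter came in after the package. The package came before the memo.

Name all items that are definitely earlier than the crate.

Directly stated before the crate: the package.
The parcel reaches the crate via the parcel → the package → the crate.
No chain forces the report (or any of the others) ahead of the crate.

the package, the parcel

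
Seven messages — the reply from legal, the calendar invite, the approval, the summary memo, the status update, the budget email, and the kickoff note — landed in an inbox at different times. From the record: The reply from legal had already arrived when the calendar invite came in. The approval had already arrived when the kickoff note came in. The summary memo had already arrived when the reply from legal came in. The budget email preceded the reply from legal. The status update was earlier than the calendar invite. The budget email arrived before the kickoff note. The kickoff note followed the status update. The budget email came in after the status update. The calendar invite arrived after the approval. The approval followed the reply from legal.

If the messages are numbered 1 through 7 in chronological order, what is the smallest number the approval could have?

5

The budget email, the reply from legal, the status update, and the summary memo must all come before the approval — 4 forced predecessors.
Nothing else is forced ahead of the approval, so its earliest slot is position 4 + 1 = 5.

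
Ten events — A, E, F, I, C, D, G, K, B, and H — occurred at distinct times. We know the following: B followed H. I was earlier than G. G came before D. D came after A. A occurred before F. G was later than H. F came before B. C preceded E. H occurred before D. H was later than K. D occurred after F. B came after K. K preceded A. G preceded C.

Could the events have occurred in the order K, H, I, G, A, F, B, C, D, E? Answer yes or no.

yes

Check each stated constraint against the proposed order — e.g. K is ahead of B; H is ahead of D. Every pair is in the required order; nothing is violated.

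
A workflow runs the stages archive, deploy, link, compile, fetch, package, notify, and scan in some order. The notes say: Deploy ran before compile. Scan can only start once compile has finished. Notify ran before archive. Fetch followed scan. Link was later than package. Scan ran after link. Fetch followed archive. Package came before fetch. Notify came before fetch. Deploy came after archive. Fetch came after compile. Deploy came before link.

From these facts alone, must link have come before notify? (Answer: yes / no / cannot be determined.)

no

Tracing the constraints gives notify → archive → deploy → link, so notify must come before link.
That means link cannot be before notify.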